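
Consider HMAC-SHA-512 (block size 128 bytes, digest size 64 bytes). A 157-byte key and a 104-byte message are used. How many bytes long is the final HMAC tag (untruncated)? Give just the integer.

The tag is one SHA-512 digest: 64 bytes.

64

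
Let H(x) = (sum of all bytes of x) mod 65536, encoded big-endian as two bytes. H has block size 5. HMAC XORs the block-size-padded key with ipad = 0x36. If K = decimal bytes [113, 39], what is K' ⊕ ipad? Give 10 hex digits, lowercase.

4711363636

Key decimal bytes [113, 39] = 71 27 is 2 bytes ≤ B = 5; zero-pad to 5 bytes: K' = 71 27 00 00 00.
XOR each byte with 0x36: 71⊕36=47, 27⊕36=11, 00⊕36=36, 00⊕36=36, 00⊕36=36.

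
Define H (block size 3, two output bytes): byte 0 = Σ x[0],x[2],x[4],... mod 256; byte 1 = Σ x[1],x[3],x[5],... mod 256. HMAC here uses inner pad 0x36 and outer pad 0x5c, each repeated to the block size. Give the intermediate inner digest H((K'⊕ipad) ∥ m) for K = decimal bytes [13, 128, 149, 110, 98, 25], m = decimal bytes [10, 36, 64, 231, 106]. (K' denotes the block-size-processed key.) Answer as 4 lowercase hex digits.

73e5

Key decimal bytes [13, 128, 149, 110, 98, 25] = 0d 80 95 6e 62 19 is 6 bytes > B = 3, so hash it first: H(key) = 04 07, then zero-pad to 3 bytes: K' = 04 07 00.
K' ⊕ ipad = 32 31 36.
Inner input = 32 31 36 ∥ 0a 24 40 e7 6a.
Inner hash: even-index sum = 371 mod 256 = 115; odd-index sum = 229 mod 256 = 229 → 73 e5.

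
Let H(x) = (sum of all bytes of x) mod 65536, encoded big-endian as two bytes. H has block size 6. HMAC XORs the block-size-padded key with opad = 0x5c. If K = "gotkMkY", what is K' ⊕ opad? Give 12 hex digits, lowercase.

5e9a5c5c5c5c

Key "gotkMkY" = 67 6f 74 6b 4d 6b 59 is 7 bytes > B = 6, so hash it first: H(key) = 02 c6, then zero-pad to 6 bytes: K' = 02 c6 00 00 00 00.
XOR each byte with 0x5c: 02⊕5c=5e, c6⊕5c=9a, 00⊕5c=5c, 00⊕5c=5c, 00⊕5c=5c, 00⊕5c=5c.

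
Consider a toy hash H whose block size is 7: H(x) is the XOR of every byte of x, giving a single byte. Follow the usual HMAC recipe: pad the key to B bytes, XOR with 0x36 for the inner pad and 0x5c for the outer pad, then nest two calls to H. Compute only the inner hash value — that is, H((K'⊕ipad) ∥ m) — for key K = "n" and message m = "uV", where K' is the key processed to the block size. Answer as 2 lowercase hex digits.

7b

Key "n" = 6e is 1 byte ≤ B = 7; zero-pad to 7 bytes: K' = 6e 00 00 00 00 00 00.
K' ⊕ ipad = 58 36 36 36 36 36 36.
Inner input = 58 36 36 36 36 36 36 ∥ 75 56.
Inner hash: XOR 58⊕36⊕36⊕36⊕36⊕36⊕36⊕75⊕56 = 7b.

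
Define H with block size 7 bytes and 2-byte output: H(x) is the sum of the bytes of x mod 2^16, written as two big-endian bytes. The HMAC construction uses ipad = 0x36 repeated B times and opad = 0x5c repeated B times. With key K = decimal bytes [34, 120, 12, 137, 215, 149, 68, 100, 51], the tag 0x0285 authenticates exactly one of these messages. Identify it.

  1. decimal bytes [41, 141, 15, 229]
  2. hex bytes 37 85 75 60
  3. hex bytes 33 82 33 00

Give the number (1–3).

Key decimal bytes [34, 120, 12, 137, 215, 149, 68, 100, 51] = 22 78 0c 89 d7 95 44 64 33 is 9 bytes > B = 7, so hash it first: H(key) = 03 76, then zero-pad to 7 bytes: K' = 03 76 00 00 00 00 00.
K' ⊕ ipad = 35 40 36 36 36 36 36; K' ⊕ opad = 5f 2a 5c 5c 5c 5c 5c.
m1: inner = H(35 40 36 36 36 36 36 29 8d 0f e5) = 03 2d; tag = H(5f 2a 5c 5c 5c 5c 5c 03 2d) = 0285 ← matches
m2: inner = H(35 40 36 36 36 36 36 37 85 75 60) = 03 14; tag = H(5f 2a 5c 5c 5c 5c 5c 03 14) = 026c
m3: inner = H(35 40 36 36 36 36 36 33 82 33 00) = 02 6b; tag = H(5f 2a 5c 5c 5c 5c 5c 02 6b) = 02c2

1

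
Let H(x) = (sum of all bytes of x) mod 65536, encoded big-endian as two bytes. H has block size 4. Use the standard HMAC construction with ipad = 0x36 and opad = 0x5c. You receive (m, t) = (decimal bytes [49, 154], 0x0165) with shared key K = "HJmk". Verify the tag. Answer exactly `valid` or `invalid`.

Key "HJmk" = 48 4a 6d 6b is exactly B = 4 bytes: K' = 48 4a 6d 6b.
K' ⊕ ipad = 7e 7c 5b 5d; K' ⊕ opad = 14 16 31 37.
Inner hash: sum = 126+124+91+93+49+154 = 637 → 02 7d.
Outer hash (recomputed tag): sum = 20+22+49+55+2+125 = 273 → 01 11.
Recomputed tag = 0111; claimed = 0165 → mismatch.

invalid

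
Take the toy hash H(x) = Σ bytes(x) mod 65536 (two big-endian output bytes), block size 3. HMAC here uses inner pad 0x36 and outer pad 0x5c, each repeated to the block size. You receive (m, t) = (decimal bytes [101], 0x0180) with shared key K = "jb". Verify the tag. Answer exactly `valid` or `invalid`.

invalid

Key "jb" = 6a 62 is 2 bytes ≤ B = 3; zero-pad to 3 bytes: K' = 6a 62 00.
K' ⊕ ipad = 5c 54 36; K' ⊕ opad = 36 3e 5c.
Inner hash: sum = 92+84+54+101 = 331 → 01 4b.
Outer hash (recomputed tag): sum = 54+62+92+1+75 = 284 → 01 1c.
Recomputed tag = 011c; claimed = 0180 → mismatch.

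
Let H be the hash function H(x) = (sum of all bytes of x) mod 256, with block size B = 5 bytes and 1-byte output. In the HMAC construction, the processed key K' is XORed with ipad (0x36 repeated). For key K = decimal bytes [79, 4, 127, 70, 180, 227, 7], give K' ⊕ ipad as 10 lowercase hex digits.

Key decimal bytes [79, 4, 127, 70, 180, 227, 7] = 4f 04 7f 46 b4 e3 07 is 7 bytes > B = 5, so hash it first: H(key) = b6, then zero-pad to 5 bytes: K' = b6 00 00 00 00.
XOR each byte with 0x36: b6⊕36=80, 00⊕36=36, 00⊕36=36, 00⊕36=36, 00⊕36=36.

8036363636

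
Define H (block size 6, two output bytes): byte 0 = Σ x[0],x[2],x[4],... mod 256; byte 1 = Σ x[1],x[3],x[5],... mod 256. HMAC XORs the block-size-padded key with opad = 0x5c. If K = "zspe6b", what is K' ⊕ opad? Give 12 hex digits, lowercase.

Key "zspe6b" = 7a 73 70 65 36 62 is exactly B = 6 bytes: K' = 7a 73 70 65 36 62.
XOR each byte with 0x5c: 7a⊕5c=26, 73⊕5c=2f, 70⊕5c=2c, 65⊕5c=39, 36⊕5c=6a, 62⊕5c=3e.

262f2c396a3e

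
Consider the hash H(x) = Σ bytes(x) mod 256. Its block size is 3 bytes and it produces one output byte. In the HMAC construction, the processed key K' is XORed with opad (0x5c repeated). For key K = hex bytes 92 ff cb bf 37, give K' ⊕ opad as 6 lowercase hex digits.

0e5c5c

Key hex bytes 92 ff cb bf 37 is 5 bytes > B = 3, so hash it first: H(key) = 52, then zero-pad to 3 bytes: K' = 52 00 00.
XOR each byte with 0x5c: 52⊕5c=0e, 00⊕5c=5c, 00⊕5c=5c.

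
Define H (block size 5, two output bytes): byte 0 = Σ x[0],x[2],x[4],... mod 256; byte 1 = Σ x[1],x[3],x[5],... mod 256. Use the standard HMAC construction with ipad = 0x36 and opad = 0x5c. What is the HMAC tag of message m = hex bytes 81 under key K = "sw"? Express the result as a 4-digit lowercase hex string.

df38

Key "sw" = 73 77 is 2 bytes ≤ B = 5; zero-pad to 5 bytes: K' = 73 77 00 00 00.
K' ⊕ ipad = 45 41 36 36 36.  K' ⊕ opad = 2f 2b 5c 5c 5c.
Inner input = (K'⊕ipad) ∥ m = 45 41 36 36 36 ∥ 81.
Inner hash: even-index sum = 177 mod 256 = 177; odd-index sum = 248 mod 256 = 248 → b1 f8.
Outer input = (K'⊕opad) ∥ inner = 2f 2b 5c 5c 5c ∥ b1 f8.
Outer hash (tag): even-index sum = 479 mod 256 = 223; odd-index sum = 312 mod 256 = 56 → df 38.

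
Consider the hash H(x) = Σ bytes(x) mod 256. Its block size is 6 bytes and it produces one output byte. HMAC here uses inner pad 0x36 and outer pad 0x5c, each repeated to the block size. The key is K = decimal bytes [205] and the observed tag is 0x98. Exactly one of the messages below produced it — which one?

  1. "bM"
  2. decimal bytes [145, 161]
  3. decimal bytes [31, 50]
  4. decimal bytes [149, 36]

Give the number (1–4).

Key decimal bytes [205] = cd is 1 byte ≤ B = 6; zero-pad to 6 bytes: K' = cd 00 00 00 00 00.
K' ⊕ ipad = fb 36 36 36 36 36; K' ⊕ opad = 91 5c 5c 5c 5c 5c.
m1: inner = H(fb 36 36 36 36 36 62 4d) = b8; tag = H(91 5c 5c 5c 5c 5c b8) = 15
m2: inner = H(fb 36 36 36 36 36 91 a1) = 3b; tag = H(91 5c 5c 5c 5c 5c 3b) = 98 ← matches
m3: inner = H(fb 36 36 36 36 36 1f 32) = 5a; tag = H(91 5c 5c 5c 5c 5c 5a) = b7
m4: inner = H(fb 36 36 36 36 36 95 24) = c2; tag = H(91 5c 5c 5c 5c 5c c2) = 1f

2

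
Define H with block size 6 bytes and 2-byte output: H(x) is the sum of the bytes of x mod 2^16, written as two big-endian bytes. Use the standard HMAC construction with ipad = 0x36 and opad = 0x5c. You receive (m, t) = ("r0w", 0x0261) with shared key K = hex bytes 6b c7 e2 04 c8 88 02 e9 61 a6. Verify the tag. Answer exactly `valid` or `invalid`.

Key hex bytes 6b c7 e2 04 c8 88 02 e9 61 a6 is 10 bytes > B = 6, so hash it first: H(key) = 05 5a, then zero-pad to 6 bytes: K' = 05 5a 00 00 00 00.
K' ⊕ ipad = 33 6c 36 36 36 36; K' ⊕ opad = 59 06 5c 5c 5c 5c.
Inner hash: sum = 51+108+54+54+54+54+114+48+119 = 656 → 02 90.
Outer hash (recomputed tag): sum = 89+6+92+92+92+92+2+144 = 609 → 02 61.
Recomputed tag = 0261; claimed = 0261 → match.

valid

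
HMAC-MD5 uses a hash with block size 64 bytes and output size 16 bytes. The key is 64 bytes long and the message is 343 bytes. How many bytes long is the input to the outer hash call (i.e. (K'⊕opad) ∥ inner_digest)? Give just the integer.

80

Key is 64 ≤ 64 bytes, zero-padded: |K'| = 64.
Outer input = (K'⊕opad) ∥ H(inner) → 64 + 16 = 80 bytes.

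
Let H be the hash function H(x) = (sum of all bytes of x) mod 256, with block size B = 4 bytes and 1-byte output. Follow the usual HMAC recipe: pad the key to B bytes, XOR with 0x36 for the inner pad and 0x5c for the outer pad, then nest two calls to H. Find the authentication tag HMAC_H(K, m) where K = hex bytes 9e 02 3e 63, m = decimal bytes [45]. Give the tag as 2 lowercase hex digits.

Key hex bytes 9e 02 3e 63 is exactly B = 4 bytes: K' = 9e 02 3e 63.
K' ⊕ ipad = a8 34 08 55.  K' ⊕ opad = c2 5e 62 3f.
Inner input = (K'⊕ipad) ∥ m = a8 34 08 55 ∥ 2d.
Inner hash: sum = 168+52+8+85+45 = 358; mod 256 = 102 → 66.
Outer input = (K'⊕opad) ∥ inner = c2 5e 62 3f ∥ 66.
Outer hash (tag): sum = 194+94+98+63+102 = 551; mod 256 = 39 → 27.

27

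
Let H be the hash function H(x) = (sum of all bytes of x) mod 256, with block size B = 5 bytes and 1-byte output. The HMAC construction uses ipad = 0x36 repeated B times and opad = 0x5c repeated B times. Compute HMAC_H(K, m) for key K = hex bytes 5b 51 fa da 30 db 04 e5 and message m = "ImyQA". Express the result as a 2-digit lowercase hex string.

73

Key hex bytes 5b 51 fa da 30 db 04 e5 is 8 bytes > B = 5, so hash it first: H(key) = 74, then zero-pad to 5 bytes: K' = 74 00 00 00 00.
K' ⊕ ipad = 42 36 36 36 36.  K' ⊕ opad = 28 5c 5c 5c 5c.
Inner input = (K'⊕ipad) ∥ m = 42 36 36 36 36 ∥ 49 6d 79 51 41.
Inner hash: sum = 66+54+54+54+54+73+109+121+81+65 = 731; mod 256 = 219 → db.
Outer input = (K'⊕opad) ∥ inner = 28 5c 5c 5c 5c ∥ db.
Outer hash (tag): sum = 40+92+92+92+92+219 = 627; mod 256 = 115 → 73.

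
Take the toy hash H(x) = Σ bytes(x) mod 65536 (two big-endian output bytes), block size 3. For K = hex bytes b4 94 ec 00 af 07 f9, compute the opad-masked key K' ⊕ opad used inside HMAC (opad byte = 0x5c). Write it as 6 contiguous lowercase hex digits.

Key hex bytes b4 94 ec 00 af 07 f9 is 7 bytes > B = 3, so hash it first: H(key) = 03 e3, then zero-pad to 3 bytes: K' = 03 e3 00.
XOR each byte with 0x5c: 03⊕5c=5f, e3⊕5c=bf, 00⊕5c=5c.

5fbf5c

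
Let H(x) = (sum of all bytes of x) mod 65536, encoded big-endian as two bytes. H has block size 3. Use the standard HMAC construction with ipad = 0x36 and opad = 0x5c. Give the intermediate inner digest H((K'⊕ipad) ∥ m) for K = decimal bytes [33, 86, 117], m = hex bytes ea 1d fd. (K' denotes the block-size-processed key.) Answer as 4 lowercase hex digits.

Key decimal bytes [33, 86, 117] = 21 56 75 is exactly B = 3 bytes: K' = 21 56 75.
K' ⊕ ipad = 17 60 43.
Inner input = 17 60 43 ∥ ea 1d fd.
Inner hash: sum = 23+96+67+234+29+253 = 702 → 02 be.

02be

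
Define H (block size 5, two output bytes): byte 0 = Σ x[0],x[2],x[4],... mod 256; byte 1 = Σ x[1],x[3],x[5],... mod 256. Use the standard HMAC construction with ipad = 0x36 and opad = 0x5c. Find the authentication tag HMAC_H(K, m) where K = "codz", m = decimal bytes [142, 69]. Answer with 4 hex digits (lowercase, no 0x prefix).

067b

Key "codz" = 63 6f 64 7a is 4 bytes ≤ B = 5; zero-pad to 5 bytes: K' = 63 6f 64 7a 00.
K' ⊕ ipad = 55 59 52 4c 36.  K' ⊕ opad = 3f 33 38 26 5c.
Inner input = (K'⊕ipad) ∥ m = 55 59 52 4c 36 ∥ 8e 45.
Inner hash: even-index sum = 290 mod 256 = 34; odd-index sum = 307 mod 256 = 51 → 22 33.
Outer input = (K'⊕opad) ∥ inner = 3f 33 38 26 5c ∥ 22 33.
Outer hash (tag): even-index sum = 262 mod 256 = 6; odd-index sum = 123 mod 256 = 123 → 06 7b.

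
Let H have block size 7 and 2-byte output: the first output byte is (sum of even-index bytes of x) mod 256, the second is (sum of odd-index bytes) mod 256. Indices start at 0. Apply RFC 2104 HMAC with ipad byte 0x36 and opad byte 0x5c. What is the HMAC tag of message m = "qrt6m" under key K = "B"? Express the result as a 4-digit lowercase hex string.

Key "B" = 42 is 1 byte ≤ B = 7; zero-pad to 7 bytes: K' = 42 00 00 00 00 00 00.
K' ⊕ ipad = 74 36 36 36 36 36 36.  K' ⊕ opad = 1e 5c 5c 5c 5c 5c 5c.
Inner input = (K'⊕ipad) ∥ m = 74 36 36 36 36 36 36 ∥ 71 72 74 36 6d.
Inner hash: even-index sum = 446 mod 256 = 190; odd-index sum = 500 mod 256 = 244 → be f4.
Outer input = (K'⊕opad) ∥ inner = 1e 5c 5c 5c 5c 5c 5c ∥ be f4.
Outer hash (tag): even-index sum = 550 mod 256 = 38; odd-index sum = 466 mod 256 = 210 → 26 d2.

26d2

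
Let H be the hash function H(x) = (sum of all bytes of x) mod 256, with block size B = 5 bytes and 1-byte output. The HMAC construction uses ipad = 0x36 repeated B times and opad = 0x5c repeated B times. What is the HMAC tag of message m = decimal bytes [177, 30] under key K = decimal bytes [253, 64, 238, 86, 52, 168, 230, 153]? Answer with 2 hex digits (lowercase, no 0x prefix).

Key decimal bytes [253, 64, 238, 86, 52, 168, 230, 153] = fd 40 ee 56 34 a8 e6 99 is 8 bytes > B = 5, so hash it first: H(key) = dc, then zero-pad to 5 bytes: K' = dc 00 00 00 00.
K' ⊕ ipad = ea 36 36 36 36.  K' ⊕ opad = 80 5c 5c 5c 5c.
Inner input = (K'⊕ipad) ∥ m = ea 36 36 36 36 ∥ b1 1e.
Inner hash: sum = 234+54+54+54+54+177+30 = 657; mod 256 = 145 → 91.
Outer input = (K'⊕opad) ∥ inner = 80 5c 5c 5c 5c ∥ 91.
Outer hash (tag): sum = 128+92+92+92+92+145 = 641; mod 256 = 129 → 81.

81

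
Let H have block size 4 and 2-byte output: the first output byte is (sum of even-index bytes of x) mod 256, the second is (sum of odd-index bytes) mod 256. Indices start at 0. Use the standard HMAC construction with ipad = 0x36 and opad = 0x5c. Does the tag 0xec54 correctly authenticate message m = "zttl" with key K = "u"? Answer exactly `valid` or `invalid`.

invalid

Key "u" = 75 is 1 byte ≤ B = 4; zero-pad to 4 bytes: K' = 75 00 00 00.
K' ⊕ ipad = 43 36 36 36; K' ⊕ opad = 29 5c 5c 5c.
Inner hash: even-index sum = 359 mod 256 = 103; odd-index sum = 332 mod 256 = 76 → 67 4c.
Outer hash (recomputed tag): even-index sum = 236 mod 256 = 236; odd-index sum = 260 mod 256 = 4 → ec 04.
Recomputed tag = ec04; claimed = ec54 → mismatch.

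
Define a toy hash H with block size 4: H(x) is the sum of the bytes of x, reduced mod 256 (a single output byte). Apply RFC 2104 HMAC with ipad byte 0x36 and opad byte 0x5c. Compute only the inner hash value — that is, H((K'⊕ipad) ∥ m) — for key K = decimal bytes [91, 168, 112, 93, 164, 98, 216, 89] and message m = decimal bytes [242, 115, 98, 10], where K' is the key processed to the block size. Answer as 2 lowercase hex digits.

Key decimal bytes [91, 168, 112, 93, 164, 98, 216, 89] = 5b a8 70 5d a4 62 d8 59 is 8 bytes > B = 4, so hash it first: H(key) = 07, then zero-pad to 4 bytes: K' = 07 00 00 00.
K' ⊕ ipad = 31 36 36 36.
Inner input = 31 36 36 36 ∥ f2 73 62 0a.
Inner hash: sum = 49+54+54+54+242+115+98+10 = 676; mod 256 = 164 → a4.

a4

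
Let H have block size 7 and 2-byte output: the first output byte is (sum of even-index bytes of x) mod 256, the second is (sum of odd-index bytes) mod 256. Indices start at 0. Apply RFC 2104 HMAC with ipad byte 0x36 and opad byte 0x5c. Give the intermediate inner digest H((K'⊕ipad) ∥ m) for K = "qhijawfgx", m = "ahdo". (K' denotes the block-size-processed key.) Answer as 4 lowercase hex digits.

Key "qhijawfgx" = 71 68 69 6a 61 77 66 67 78 is 9 bytes > B = 7, so hash it first: H(key) = 19 b0, then zero-pad to 7 bytes: K' = 19 b0 00 00 00 00 00.
K' ⊕ ipad = 2f 86 36 36 36 36 36.
Inner input = 2f 86 36 36 36 36 36 ∥ 61 68 64 6f.
Inner hash: even-index sum = 424 mod 256 = 168; odd-index sum = 439 mod 256 = 183 → a8 b7.

a8b7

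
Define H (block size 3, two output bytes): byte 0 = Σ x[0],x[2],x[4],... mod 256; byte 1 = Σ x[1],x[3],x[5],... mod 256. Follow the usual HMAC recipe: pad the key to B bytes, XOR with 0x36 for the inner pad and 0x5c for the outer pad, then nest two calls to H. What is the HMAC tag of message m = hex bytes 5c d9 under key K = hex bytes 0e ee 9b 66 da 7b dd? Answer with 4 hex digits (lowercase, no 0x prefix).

Key hex bytes 0e ee 9b 66 da 7b dd is 7 bytes > B = 3, so hash it first: H(key) = 60 cf, then zero-pad to 3 bytes: K' = 60 cf 00.
K' ⊕ ipad = 56 f9 36.  K' ⊕ opad = 3c 93 5c.
Inner input = (K'⊕ipad) ∥ m = 56 f9 36 ∥ 5c d9.
Inner hash: even-index sum = 357 mod 256 = 101; odd-index sum = 341 mod 256 = 85 → 65 55.
Outer input = (K'⊕opad) ∥ inner = 3c 93 5c ∥ 65 55.
Outer hash (tag): even-index sum = 237 mod 256 = 237; odd-index sum = 248 mod 256 = 248 → ed f8.

edf8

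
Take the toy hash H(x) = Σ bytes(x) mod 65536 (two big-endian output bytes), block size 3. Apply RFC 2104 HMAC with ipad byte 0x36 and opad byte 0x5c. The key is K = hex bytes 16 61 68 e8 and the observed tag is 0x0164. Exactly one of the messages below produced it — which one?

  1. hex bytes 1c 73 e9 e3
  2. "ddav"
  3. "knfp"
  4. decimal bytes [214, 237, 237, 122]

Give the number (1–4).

3

Key hex bytes 16 61 68 e8 is 4 bytes > B = 3, so hash it first: H(key) = 01 c7, then zero-pad to 3 bytes: K' = 01 c7 00.
K' ⊕ ipad = 37 f1 36; K' ⊕ opad = 5d 9b 5c.
m1: inner = H(37 f1 36 1c 73 e9 e3) = 03 b9; tag = H(5d 9b 5c 03 b9) = 0210
m2: inner = H(37 f1 36 64 64 61 76) = 02 fd; tag = H(5d 9b 5c 02 fd) = 0253
m3: inner = H(37 f1 36 6b 6e 66 70) = 03 0d; tag = H(5d 9b 5c 03 0d) = 0164 ← matches
m4: inner = H(37 f1 36 d6 ed ed 7a) = 04 88; tag = H(5d 9b 5c 04 88) = 01e0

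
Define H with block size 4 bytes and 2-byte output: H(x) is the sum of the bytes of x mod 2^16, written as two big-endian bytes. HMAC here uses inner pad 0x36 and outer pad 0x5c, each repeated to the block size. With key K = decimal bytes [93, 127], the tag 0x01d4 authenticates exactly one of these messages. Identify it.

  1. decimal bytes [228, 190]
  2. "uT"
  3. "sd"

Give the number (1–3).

Key decimal bytes [93, 127] = 5d 7f is 2 bytes ≤ B = 4; zero-pad to 4 bytes: K' = 5d 7f 00 00.
K' ⊕ ipad = 6b 49 36 36; K' ⊕ opad = 01 23 5c 5c.
m1: inner = H(6b 49 36 36 e4 be) = 02 c2; tag = H(01 23 5c 5c 02 c2) = 01a0
m2: inner = H(6b 49 36 36 75 54) = 01 e9; tag = H(01 23 5c 5c 01 e9) = 01c6
m3: inner = H(6b 49 36 36 73 64) = 01 f7; tag = H(01 23 5c 5c 01 f7) = 01d4 ← matches

3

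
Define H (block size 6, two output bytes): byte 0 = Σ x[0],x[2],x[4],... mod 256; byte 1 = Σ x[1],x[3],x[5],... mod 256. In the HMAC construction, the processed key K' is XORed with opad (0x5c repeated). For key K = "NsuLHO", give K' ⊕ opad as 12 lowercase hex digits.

122f29101413

Key "NsuLHO" = 4e 73 75 4c 48 4f is exactly B = 6 bytes: K' = 4e 73 75 4c 48 4f.
XOR each byte with 0x5c: 4e⊕5c=12, 73⊕5c=2f, 75⊕5c=29, 4c⊕5c=10, 48⊕5c=14, 4f⊕5c=13.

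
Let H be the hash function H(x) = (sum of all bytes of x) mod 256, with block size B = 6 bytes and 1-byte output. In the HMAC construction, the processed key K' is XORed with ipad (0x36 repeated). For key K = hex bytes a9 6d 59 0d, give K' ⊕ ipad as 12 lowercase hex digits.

9f5b6f3b3636

Key hex bytes a9 6d 59 0d is 4 bytes ≤ B = 6; zero-pad to 6 bytes: K' = a9 6d 59 0d 00 00.
XOR each byte with 0x36: a9⊕36=9f, 6d⊕36=5b, 59⊕36=6f, 0d⊕36=3b, 00⊕36=36, 00⊕36=36.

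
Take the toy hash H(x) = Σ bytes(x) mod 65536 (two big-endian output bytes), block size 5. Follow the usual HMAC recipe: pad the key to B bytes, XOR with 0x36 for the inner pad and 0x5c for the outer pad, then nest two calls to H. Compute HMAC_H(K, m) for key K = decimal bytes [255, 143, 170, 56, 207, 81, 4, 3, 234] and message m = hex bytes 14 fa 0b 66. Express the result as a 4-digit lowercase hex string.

0256

Key decimal bytes [255, 143, 170, 56, 207, 81, 4, 3, 234] = ff 8f aa 38 cf 51 04 03 ea is 9 bytes > B = 5, so hash it first: H(key) = 04 81, then zero-pad to 5 bytes: K' = 04 81 00 00 00.
K' ⊕ ipad = 32 b7 36 36 36.  K' ⊕ opad = 58 dd 5c 5c 5c.
Inner input = (K'⊕ipad) ∥ m = 32 b7 36 36 36 ∥ 14 fa 0b 66.
Inner hash: sum = 50+183+54+54+54+20+250+11+102 = 778 → 03 0a.
Outer input = (K'⊕opad) ∥ inner = 58 dd 5c 5c 5c ∥ 03 0a.
Outer hash (tag): sum = 88+221+92+92+92+3+10 = 598 → 02 56.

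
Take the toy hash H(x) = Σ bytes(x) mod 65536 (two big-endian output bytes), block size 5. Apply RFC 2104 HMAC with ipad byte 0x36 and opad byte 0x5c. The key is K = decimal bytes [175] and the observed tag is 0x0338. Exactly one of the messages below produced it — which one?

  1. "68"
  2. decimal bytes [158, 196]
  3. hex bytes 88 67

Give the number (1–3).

2

Key decimal bytes [175] = af is 1 byte ≤ B = 5; zero-pad to 5 bytes: K' = af 00 00 00 00.
K' ⊕ ipad = 99 36 36 36 36; K' ⊕ opad = f3 5c 5c 5c 5c.
m1: inner = H(99 36 36 36 36 36 38) = 01 df; tag = H(f3 5c 5c 5c 5c 01 df) = 0343
m2: inner = H(99 36 36 36 36 9e c4) = 02 d3; tag = H(f3 5c 5c 5c 5c 02 d3) = 0338 ← matches
m3: inner = H(99 36 36 36 36 88 67) = 02 60; tag = H(f3 5c 5c 5c 5c 02 60) = 02c5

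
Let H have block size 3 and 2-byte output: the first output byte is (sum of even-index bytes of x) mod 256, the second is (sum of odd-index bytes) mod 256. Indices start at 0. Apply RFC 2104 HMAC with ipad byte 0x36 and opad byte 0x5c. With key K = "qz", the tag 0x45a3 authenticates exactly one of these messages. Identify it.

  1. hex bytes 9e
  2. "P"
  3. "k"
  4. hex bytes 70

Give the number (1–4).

Key "qz" = 71 7a is 2 bytes ≤ B = 3; zero-pad to 3 bytes: K' = 71 7a 00.
K' ⊕ ipad = 47 4c 36; K' ⊕ opad = 2d 26 5c.
m1: inner = H(47 4c 36 9e) = 7d ea; tag = H(2d 26 5c 7d ea) = 73a3
m2: inner = H(47 4c 36 50) = 7d 9c; tag = H(2d 26 5c 7d 9c) = 25a3
m3: inner = H(47 4c 36 6b) = 7d b7; tag = H(2d 26 5c 7d b7) = 40a3
m4: inner = H(47 4c 36 70) = 7d bc; tag = H(2d 26 5c 7d bc) = 45a3 ← matches

4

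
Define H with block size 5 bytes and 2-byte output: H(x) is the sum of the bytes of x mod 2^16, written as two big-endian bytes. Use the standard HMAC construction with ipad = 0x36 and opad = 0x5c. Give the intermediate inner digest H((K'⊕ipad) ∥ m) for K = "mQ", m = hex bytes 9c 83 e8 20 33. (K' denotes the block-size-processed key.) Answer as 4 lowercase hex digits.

Key "mQ" = 6d 51 is 2 bytes ≤ B = 5; zero-pad to 5 bytes: K' = 6d 51 00 00 00.
K' ⊕ ipad = 5b 67 36 36 36.
Inner input = 5b 67 36 36 36 ∥ 9c 83 e8 20 33.
Inner hash: sum = 91+103+54+54+54+156+131+232+32+51 = 958 → 03 be.

03be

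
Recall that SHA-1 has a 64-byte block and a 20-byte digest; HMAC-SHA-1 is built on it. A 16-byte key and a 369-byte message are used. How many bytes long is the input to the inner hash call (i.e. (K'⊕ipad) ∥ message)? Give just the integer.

Key is 16 ≤ 64 bytes, zero-padded: |K'| = 64.
Inner input = (K'⊕ipad) ∥ m → 64 + 369 = 433 bytes.

433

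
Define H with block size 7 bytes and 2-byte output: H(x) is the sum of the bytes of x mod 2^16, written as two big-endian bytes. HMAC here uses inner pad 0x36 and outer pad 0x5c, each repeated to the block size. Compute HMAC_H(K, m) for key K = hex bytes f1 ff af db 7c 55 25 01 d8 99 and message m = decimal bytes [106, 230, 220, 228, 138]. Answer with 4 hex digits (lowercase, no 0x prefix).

0397

Key hex bytes f1 ff af db 7c 55 25 01 d8 99 is 10 bytes > B = 7, so hash it first: H(key) = 05 e2, then zero-pad to 7 bytes: K' = 05 e2 00 00 00 00 00.
K' ⊕ ipad = 33 d4 36 36 36 36 36.  K' ⊕ opad = 59 be 5c 5c 5c 5c 5c.
Inner input = (K'⊕ipad) ∥ m = 33 d4 36 36 36 36 36 ∥ 6a e6 dc e4 8a.
Inner hash: sum = 51+212+54+54+54+54+54+106+230+220+228+138 = 1455 → 05 af.
Outer input = (K'⊕opad) ∥ inner = 59 be 5c 5c 5c 5c 5c ∥ 05 af.
Outer hash (tag): sum = 89+190+92+92+92+92+92+5+175 = 919 → 03 97.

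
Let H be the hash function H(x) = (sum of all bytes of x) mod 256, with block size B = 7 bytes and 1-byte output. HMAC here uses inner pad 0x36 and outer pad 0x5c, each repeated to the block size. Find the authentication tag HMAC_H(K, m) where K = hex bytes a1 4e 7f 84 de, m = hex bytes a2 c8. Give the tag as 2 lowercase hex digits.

Key hex bytes a1 4e 7f 84 de is 5 bytes ≤ B = 7; zero-pad to 7 bytes: K' = a1 4e 7f 84 de 00 00.
K' ⊕ ipad = 97 78 49 b2 e8 36 36.  K' ⊕ opad = fd 12 23 d8 82 5c 5c.
Inner input = (K'⊕ipad) ∥ m = 97 78 49 b2 e8 36 36 ∥ a2 c8.
Inner hash: sum = 151+120+73+178+232+54+54+162+200 = 1224; mod 256 = 200 → c8.
Outer input = (K'⊕opad) ∥ inner = fd 12 23 d8 82 5c 5c ∥ c8.
Outer hash (tag): sum = 253+18+35+216+130+92+92+200 = 1036; mod 256 = 12 → 0c.

0c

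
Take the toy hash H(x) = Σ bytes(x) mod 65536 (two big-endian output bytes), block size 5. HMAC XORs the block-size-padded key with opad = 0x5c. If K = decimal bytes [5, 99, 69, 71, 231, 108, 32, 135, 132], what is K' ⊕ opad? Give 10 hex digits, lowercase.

5f2e5c5c5c

Key decimal bytes [5, 99, 69, 71, 231, 108, 32, 135, 132] = 05 63 45 47 e7 6c 20 87 84 is 9 bytes > B = 5, so hash it first: H(key) = 03 72, then zero-pad to 5 bytes: K' = 03 72 00 00 00.
XOR each byte with 0x5c: 03⊕5c=5f, 72⊕5c=2e, 00⊕5c=5c, 00⊕5c=5c, 00⊕5c=5c.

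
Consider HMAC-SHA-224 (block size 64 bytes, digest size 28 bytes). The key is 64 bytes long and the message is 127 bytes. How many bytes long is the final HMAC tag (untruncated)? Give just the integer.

28

The tag is one SHA-224 digest: 28 bytes.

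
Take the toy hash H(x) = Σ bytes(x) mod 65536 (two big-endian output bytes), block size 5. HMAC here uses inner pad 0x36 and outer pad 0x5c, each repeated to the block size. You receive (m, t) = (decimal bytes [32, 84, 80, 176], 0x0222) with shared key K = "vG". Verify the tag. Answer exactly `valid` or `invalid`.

valid

Key "vG" = 76 47 is 2 bytes ≤ B = 5; zero-pad to 5 bytes: K' = 76 47 00 00 00.
K' ⊕ ipad = 40 71 36 36 36; K' ⊕ opad = 2a 1b 5c 5c 5c.
Inner hash: sum = 64+113+54+54+54+32+84+80+176 = 711 → 02 c7.
Outer hash (recomputed tag): sum = 42+27+92+92+92+2+199 = 546 → 02 22.
Recomputed tag = 0222; claimed = 0222 → match.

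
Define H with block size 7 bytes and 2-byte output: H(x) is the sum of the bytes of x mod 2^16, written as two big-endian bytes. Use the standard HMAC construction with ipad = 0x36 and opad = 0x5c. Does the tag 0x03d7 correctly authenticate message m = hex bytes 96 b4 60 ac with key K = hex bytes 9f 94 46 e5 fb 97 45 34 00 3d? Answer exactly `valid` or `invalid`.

invalid

Key hex bytes 9f 94 46 e5 fb 97 45 34 00 3d is 10 bytes > B = 7, so hash it first: H(key) = 04 a6, then zero-pad to 7 bytes: K' = 04 a6 00 00 00 00 00.
K' ⊕ ipad = 32 90 36 36 36 36 36; K' ⊕ opad = 58 fa 5c 5c 5c 5c 5c.
Inner hash: sum = 50+144+54+54+54+54+54+150+180+96+172 = 1062 → 04 26.
Outer hash (recomputed tag): sum = 88+250+92+92+92+92+92+4+38 = 840 → 03 48.
Recomputed tag = 0348; claimed = 03d7 → mismatch.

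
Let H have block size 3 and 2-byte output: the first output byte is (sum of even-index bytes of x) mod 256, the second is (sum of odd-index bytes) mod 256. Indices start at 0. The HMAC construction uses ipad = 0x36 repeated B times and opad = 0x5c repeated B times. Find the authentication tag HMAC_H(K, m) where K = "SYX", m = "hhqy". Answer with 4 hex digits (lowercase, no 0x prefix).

Key "SYX" = 53 59 58 is exactly B = 3 bytes: K' = 53 59 58.
K' ⊕ ipad = 65 6f 6e.  K' ⊕ opad = 0f 05 04.
Inner input = (K'⊕ipad) ∥ m = 65 6f 6e ∥ 68 68 71 79.
Inner hash: even-index sum = 436 mod 256 = 180; odd-index sum = 328 mod 256 = 72 → b4 48.
Outer input = (K'⊕opad) ∥ inner = 0f 05 04 ∥ b4 48.
Outer hash (tag): even-index sum = 91 mod 256 = 91; odd-index sum = 185 mod 256 = 185 → 5b b9.

5bb9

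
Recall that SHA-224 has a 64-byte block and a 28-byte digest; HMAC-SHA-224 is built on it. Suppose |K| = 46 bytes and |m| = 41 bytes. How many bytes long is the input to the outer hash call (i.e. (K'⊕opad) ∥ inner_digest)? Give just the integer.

92

Key is 46 ≤ 64 bytes, zero-padded: |K'| = 64.
Outer input = (K'⊕opad) ∥ H(inner) → 64 + 28 = 92 bytes.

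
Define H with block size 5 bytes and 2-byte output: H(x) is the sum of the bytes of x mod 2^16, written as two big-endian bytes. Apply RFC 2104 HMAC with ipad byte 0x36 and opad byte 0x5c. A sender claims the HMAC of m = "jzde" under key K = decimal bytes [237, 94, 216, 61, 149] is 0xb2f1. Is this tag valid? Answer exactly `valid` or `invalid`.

invalid

Key decimal bytes [237, 94, 216, 61, 149] = ed 5e d8 3d 95 is exactly B = 5 bytes: K' = ed 5e d8 3d 95.
K' ⊕ ipad = db 68 ee 0b a3; K' ⊕ opad = b1 02 84 61 c9.
Inner hash: sum = 219+104+238+11+163+106+122+100+101 = 1164 → 04 8c.
Outer hash (recomputed tag): sum = 177+2+132+97+201+4+140 = 753 → 02 f1.
Recomputed tag = 02f1; claimed = b2f1 → mismatch.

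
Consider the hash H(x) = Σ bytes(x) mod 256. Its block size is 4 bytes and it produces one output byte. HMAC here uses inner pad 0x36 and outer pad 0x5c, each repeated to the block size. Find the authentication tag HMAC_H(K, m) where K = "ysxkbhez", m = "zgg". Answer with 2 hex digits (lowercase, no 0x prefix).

70

Key "ysxkbhez" = 79 73 78 6b 62 68 65 7a is 8 bytes > B = 4, so hash it first: H(key) = 78, then zero-pad to 4 bytes: K' = 78 00 00 00.
K' ⊕ ipad = 4e 36 36 36.  K' ⊕ opad = 24 5c 5c 5c.
Inner input = (K'⊕ipad) ∥ m = 4e 36 36 36 ∥ 7a 67 67.
Inner hash: sum = 78+54+54+54+122+103+103 = 568; mod 256 = 56 → 38.
Outer input = (K'⊕opad) ∥ inner = 24 5c 5c 5c ∥ 38.
Outer hash (tag): sum = 36+92+92+92+56 = 368; mod 256 = 112 → 70.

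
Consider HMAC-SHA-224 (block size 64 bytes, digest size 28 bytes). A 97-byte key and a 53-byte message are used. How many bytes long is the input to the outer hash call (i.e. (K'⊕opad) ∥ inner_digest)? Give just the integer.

92

Key is 97 > 64 bytes, so it is hashed to 28 bytes then zero-padded to 64: |K'| = 64.
Outer input = (K'⊕opad) ∥ H(inner) → 64 + 28 = 92 bytes.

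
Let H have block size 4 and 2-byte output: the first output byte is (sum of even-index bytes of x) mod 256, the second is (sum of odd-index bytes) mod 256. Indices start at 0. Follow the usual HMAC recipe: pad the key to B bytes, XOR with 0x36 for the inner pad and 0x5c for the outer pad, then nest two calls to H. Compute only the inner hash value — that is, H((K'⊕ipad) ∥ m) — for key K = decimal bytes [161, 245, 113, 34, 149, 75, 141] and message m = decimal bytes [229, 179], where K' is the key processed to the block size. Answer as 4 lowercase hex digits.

Key decimal bytes [161, 245, 113, 34, 149, 75, 141] = a1 f5 71 22 95 4b 8d is 7 bytes > B = 4, so hash it first: H(key) = 34 62, then zero-pad to 4 bytes: K' = 34 62 00 00.
K' ⊕ ipad = 02 54 36 36.
Inner input = 02 54 36 36 ∥ e5 b3.
Inner hash: even-index sum = 285 mod 256 = 29; odd-index sum = 317 mod 256 = 61 → 1d 3d.

1d3d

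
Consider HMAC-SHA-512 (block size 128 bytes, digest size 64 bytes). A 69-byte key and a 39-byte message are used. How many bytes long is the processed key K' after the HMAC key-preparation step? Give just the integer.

128

Key is 69 ≤ 128 bytes, zero-padded: |K'| = 128.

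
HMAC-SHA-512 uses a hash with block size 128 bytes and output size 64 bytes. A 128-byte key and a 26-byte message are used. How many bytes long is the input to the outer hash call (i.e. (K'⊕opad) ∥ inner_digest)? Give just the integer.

192

Key is 128 ≤ 128 bytes, zero-padded: |K'| = 128.
Outer input = (K'⊕opad) ∥ H(inner) → 128 + 64 = 192 bytes.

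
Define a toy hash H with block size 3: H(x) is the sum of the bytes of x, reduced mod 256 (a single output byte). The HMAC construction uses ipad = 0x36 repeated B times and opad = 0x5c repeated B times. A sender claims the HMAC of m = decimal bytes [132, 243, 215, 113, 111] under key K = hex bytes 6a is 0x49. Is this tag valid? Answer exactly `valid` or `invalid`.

Key hex bytes 6a is 1 byte ≤ B = 3; zero-pad to 3 bytes: K' = 6a 00 00.
K' ⊕ ipad = 5c 36 36; K' ⊕ opad = 36 5c 5c.
Inner hash: sum = 92+54+54+132+243+215+113+111 = 1014; mod 256 = 246 → f6.
Outer hash (recomputed tag): sum = 54+92+92+246 = 484; mod 256 = 228 → e4.
Recomputed tag = e4; claimed = 49 → mismatch.

invalid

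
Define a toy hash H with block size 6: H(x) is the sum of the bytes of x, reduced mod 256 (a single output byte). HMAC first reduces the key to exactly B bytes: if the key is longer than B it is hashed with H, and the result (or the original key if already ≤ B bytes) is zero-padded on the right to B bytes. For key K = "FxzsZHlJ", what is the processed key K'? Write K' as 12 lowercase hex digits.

|K| = 8 > B = 6, so first hash the key.
H(K): sum = 70+120+122+115+90+72+108+74 = 771; mod 256 = 3 → 03.
Zero-pad H(K) = 03 to 6 bytes: K' = 03 00 00 00 00 00.

030000000000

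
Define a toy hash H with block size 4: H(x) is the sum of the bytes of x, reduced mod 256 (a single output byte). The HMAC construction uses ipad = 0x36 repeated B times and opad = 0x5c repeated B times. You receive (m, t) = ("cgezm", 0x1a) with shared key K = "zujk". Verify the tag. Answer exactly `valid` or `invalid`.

Key "zujk" = 7a 75 6a 6b is exactly B = 4 bytes: K' = 7a 75 6a 6b.
K' ⊕ ipad = 4c 43 5c 5d; K' ⊕ opad = 26 29 36 37.
Inner hash: sum = 76+67+92+93+99+103+101+122+109 = 862; mod 256 = 94 → 5e.
Outer hash (recomputed tag): sum = 38+41+54+55+94 = 282; mod 256 = 26 → 1a.
Recomputed tag = 1a; claimed = 1a → match.

valid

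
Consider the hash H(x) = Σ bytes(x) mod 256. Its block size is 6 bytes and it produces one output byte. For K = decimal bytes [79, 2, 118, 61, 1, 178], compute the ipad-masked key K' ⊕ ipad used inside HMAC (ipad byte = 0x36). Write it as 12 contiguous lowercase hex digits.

7934400b3784

Key decimal bytes [79, 2, 118, 61, 1, 178] = 4f 02 76 3d 01 b2 is exactly B = 6 bytes: K' = 4f 02 76 3d 01 b2.
XOR each byte with 0x36: 4f⊕36=79, 02⊕36=34, 76⊕36=40, 3d⊕36=0b, 01⊕36=37, b2⊕36=84.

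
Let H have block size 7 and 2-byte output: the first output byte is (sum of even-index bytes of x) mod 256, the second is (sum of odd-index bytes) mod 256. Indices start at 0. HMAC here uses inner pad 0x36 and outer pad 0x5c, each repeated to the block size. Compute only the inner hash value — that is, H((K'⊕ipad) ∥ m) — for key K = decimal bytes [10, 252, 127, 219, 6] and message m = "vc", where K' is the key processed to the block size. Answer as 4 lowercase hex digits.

Key decimal bytes [10, 252, 127, 219, 6] = 0a fc 7f db 06 is 5 bytes ≤ B = 7; zero-pad to 7 bytes: K' = 0a fc 7f db 06 00 00.
K' ⊕ ipad = 3c ca 49 ed 30 36 36.
Inner input = 3c ca 49 ed 30 36 36 ∥ 76 63.
Inner hash: even-index sum = 334 mod 256 = 78; odd-index sum = 611 mod 256 = 99 → 4e 63.

4e63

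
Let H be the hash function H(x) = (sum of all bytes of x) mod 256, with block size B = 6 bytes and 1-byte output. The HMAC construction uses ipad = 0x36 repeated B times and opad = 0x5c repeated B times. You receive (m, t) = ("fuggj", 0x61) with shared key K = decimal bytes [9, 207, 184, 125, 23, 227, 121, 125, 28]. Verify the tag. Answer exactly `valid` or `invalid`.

Key decimal bytes [9, 207, 184, 125, 23, 227, 121, 125, 28] = 09 cf b8 7d 17 e3 79 7d 1c is 9 bytes > B = 6, so hash it first: H(key) = 19, then zero-pad to 6 bytes: K' = 19 00 00 00 00 00.
K' ⊕ ipad = 2f 36 36 36 36 36; K' ⊕ opad = 45 5c 5c 5c 5c 5c.
Inner hash: sum = 47+54+54+54+54+54+102+117+103+103+106 = 848; mod 256 = 80 → 50.
Outer hash (recomputed tag): sum = 69+92+92+92+92+92+80 = 609; mod 256 = 97 → 61.
Recomputed tag = 61; claimed = 61 → match.

valid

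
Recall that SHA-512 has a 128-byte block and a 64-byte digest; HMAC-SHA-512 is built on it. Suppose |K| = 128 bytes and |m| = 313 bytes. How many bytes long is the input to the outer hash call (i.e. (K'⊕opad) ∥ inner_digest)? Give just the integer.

192

Key is 128 ≤ 128 bytes, zero-padded: |K'| = 128.
Outer input = (K'⊕opad) ∥ H(inner) → 128 + 64 = 192 bytes.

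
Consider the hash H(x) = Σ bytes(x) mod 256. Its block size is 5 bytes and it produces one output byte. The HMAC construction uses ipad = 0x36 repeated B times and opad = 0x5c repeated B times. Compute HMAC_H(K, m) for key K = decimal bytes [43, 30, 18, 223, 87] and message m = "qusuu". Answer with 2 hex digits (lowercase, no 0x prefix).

8b

Key decimal bytes [43, 30, 18, 223, 87] = 2b 1e 12 df 57 is exactly B = 5 bytes: K' = 2b 1e 12 df 57.
K' ⊕ ipad = 1d 28 24 e9 61.  K' ⊕ opad = 77 42 4e 83 0b.
Inner input = (K'⊕ipad) ∥ m = 1d 28 24 e9 61 ∥ 71 75 73 75 75.
Inner hash: sum = 29+40+36+233+97+113+117+115+117+117 = 1014; mod 256 = 246 → f6.
Outer input = (K'⊕opad) ∥ inner = 77 42 4e 83 0b ∥ f6.
Outer hash (tag): sum = 119+66+78+131+11+246 = 651; mod 256 = 139 → 8b.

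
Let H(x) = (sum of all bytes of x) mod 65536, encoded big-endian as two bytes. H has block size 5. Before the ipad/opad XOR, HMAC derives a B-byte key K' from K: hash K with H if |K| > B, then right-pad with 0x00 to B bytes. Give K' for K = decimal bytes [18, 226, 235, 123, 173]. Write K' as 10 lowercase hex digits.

Key decimal bytes [18, 226, 235, 123, 173] = 12 e2 eb 7b ad is exactly B = 5 bytes: K' = 12 e2 eb 7b ad.

12e2eb7bad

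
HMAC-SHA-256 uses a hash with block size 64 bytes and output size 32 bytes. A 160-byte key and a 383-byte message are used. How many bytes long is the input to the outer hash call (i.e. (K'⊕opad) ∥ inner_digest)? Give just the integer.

96

Key is 160 > 64 bytes, so it is hashed to 32 bytes then zero-padded to 64: |K'| = 64.
Outer input = (K'⊕opad) ∥ H(inner) → 64 + 32 = 96 bytes.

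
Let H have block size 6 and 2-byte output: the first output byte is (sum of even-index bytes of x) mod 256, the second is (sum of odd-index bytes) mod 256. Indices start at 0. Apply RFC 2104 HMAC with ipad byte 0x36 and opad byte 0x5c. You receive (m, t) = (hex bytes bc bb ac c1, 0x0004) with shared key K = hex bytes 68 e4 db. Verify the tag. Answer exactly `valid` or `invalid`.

invalid

Key hex bytes 68 e4 db is 3 bytes ≤ B = 6; zero-pad to 6 bytes: K' = 68 e4 db 00 00 00.
K' ⊕ ipad = 5e d2 ed 36 36 36; K' ⊕ opad = 34 b8 87 5c 5c 5c.
Inner hash: even-index sum = 745 mod 256 = 233; odd-index sum = 698 mod 256 = 186 → e9 ba.
Outer hash (recomputed tag): even-index sum = 512 mod 256 = 0; odd-index sum = 554 mod 256 = 42 → 00 2a.
Recomputed tag = 002a; claimed = 0004 → mismatch.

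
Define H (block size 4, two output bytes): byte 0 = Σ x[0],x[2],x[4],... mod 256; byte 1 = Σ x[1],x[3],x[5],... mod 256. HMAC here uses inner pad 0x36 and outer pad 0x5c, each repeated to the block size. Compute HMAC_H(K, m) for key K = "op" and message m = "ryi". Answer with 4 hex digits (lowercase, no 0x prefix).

Key "op" = 6f 70 is 2 bytes ≤ B = 4; zero-pad to 4 bytes: K' = 6f 70 00 00.
K' ⊕ ipad = 59 46 36 36.  K' ⊕ opad = 33 2c 5c 5c.
Inner input = (K'⊕ipad) ∥ m = 59 46 36 36 ∥ 72 79 69.
Inner hash: even-index sum = 362 mod 256 = 106; odd-index sum = 245 mod 256 = 245 → 6a f5.
Outer input = (K'⊕opad) ∥ inner = 33 2c 5c 5c ∥ 6a f5.
Outer hash (tag): even-index sum = 249 mod 256 = 249; odd-index sum = 381 mod 256 = 125 → f9 7d.

f97d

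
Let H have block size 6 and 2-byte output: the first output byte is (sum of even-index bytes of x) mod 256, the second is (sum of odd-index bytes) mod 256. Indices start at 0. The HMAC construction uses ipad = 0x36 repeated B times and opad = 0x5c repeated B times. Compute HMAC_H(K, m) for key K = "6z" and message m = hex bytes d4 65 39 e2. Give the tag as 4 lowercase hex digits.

9bdd

Key "6z" = 36 7a is 2 bytes ≤ B = 6; zero-pad to 6 bytes: K' = 36 7a 00 00 00 00.
K' ⊕ ipad = 00 4c 36 36 36 36.  K' ⊕ opad = 6a 26 5c 5c 5c 5c.
Inner input = (K'⊕ipad) ∥ m = 00 4c 36 36 36 36 ∥ d4 65 39 e2.
Inner hash: even-index sum = 377 mod 256 = 121; odd-index sum = 511 mod 256 = 255 → 79 ff.
Outer input = (K'⊕opad) ∥ inner = 6a 26 5c 5c 5c 5c ∥ 79 ff.
Outer hash (tag): even-index sum = 411 mod 256 = 155; odd-index sum = 477 mod 256 = 221 → 9b dd.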